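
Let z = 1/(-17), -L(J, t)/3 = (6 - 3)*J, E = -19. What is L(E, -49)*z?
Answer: -171/17 ≈ -10.059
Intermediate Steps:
L(J, t) = -9*J (L(J, t) = -3*(6 - 3)*J = -9*J)
z = -1/17 ≈ -0.058824
L(E, -49)*z = -9*(-19)*(-1/17) = 171*(-1/17) = -171/17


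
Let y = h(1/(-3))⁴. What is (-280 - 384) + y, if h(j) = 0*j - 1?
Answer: -663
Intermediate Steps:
h(j) = -1 (h(j) = 0 - 1 = -1)
y = 1 (y = (-1)⁴ = 1)
(-280 - 384) + y = (-280 - 384) + 1 = -664 + 1 = -663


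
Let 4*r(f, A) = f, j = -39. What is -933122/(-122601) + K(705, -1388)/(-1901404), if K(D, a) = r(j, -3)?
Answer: 7096972394591/932456127216 ≈ 7.6111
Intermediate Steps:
r(f, A) = f/4
K(D, a) = -39/4 (K(D, a) = (¼)*(-39) = -39/4)
-933122/(-122601) + K(705, -1388)/(-1901404) = -933122/(-122601) - 39/4/(-1901404) = -933122*(-1/122601) - 39/4*(-1/1901404) = 933122/122601 + 39/7605616 = 7096972394591/932456127216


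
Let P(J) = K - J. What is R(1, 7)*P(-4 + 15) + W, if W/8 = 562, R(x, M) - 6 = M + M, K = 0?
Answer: 4276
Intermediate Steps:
R(x, M) = 6 + 2*M (R(x, M) = 6 + (M + M) = 6 + 2*M)
W = 4496 (W = 8*562 = 4496)
P(J) = -J (P(J) = 0 - J = -J)
R(1, 7)*P(-4 + 15) + W = (6 + 2*7)*(-(-4 + 15)) + 4496 = (6 + 14)*(-1*11) + 4496 = 20*(-11) + 4496 = -220 + 4496 = 4276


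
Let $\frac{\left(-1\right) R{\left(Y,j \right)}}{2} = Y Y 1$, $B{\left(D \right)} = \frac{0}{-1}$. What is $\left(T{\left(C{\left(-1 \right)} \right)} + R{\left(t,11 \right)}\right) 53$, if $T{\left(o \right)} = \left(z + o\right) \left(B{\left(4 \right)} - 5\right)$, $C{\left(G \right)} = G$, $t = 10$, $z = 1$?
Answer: $-10600$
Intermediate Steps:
$B{\left(D \right)} = 0$ ($B{\left(D \right)} = 0 \left(-1\right) = 0$)
$R{\left(Y,j \right)} = - 2 Y^{2}$ ($R{\left(Y,j \right)} = - 2 Y Y 1 = - 2 Y^{2} \cdot 1 = - 2 Y^{2}$)
$T{\left(o \right)} = -5 - 5 o$ ($T{\left(o \right)} = \left(1 + o\right) \left(0 - 5\right) = \left(1 + o\right) \left(-5\right) = -5 - 5 o$)
$\left(T{\left(C{\left(-1 \right)} \right)} + R{\left(t,11 \right)}\right) 53 = \left(\left(-5 - -5\right) - 2 \cdot 10^{2}\right) 53 = \left(\left(-5 + 5\right) - 200\right) 53 = \left(0 - 200\right) 53 = \left(-200\right) 53 = -10600$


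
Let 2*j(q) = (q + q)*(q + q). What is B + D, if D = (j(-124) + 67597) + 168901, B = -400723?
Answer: -133473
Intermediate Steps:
j(q) = 2*q² (j(q) = ((q + q)*(q + q))/2 = ((2*q)*(2*q))/2 = (4*q²)/2 = 2*q²)
D = 267250 (D = (2*(-124)² + 67597) + 168901 = (2*15376 + 67597) + 168901 = (30752 + 67597) + 168901 = 98349 + 168901 = 267250)
B + D = -400723 + 267250 = -133473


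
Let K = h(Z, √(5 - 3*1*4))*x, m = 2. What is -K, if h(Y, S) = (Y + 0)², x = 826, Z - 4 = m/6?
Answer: -139594/9 ≈ -15510.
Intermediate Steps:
Z = 13/3 (Z = 4 + 2/6 = 4 + 2*(⅙) = 4 + ⅓ = 13/3 ≈ 4.3333)
h(Y, S) = Y²
K = 139594/9 (K = (13/3)²*826 = (169/9)*826 = 139594/9 ≈ 15510.)
-K = -1*139594/9 = -139594/9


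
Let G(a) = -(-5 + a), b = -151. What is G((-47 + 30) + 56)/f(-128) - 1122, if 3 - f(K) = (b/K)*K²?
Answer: -21682616/19325 ≈ -1122.0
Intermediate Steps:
G(a) = 5 - a
f(K) = 3 + 151*K (f(K) = 3 - (-151/K)*K² = 3 - (-151)*K = 3 + 151*K)
G((-47 + 30) + 56)/f(-128) - 1122 = (5 - ((-47 + 30) + 56))/(3 + 151*(-128)) - 1122 = (5 - (-17 + 56))/(3 - 19328) - 1122 = (5 - 1*39)/(-19325) - 1122 = (5 - 39)*(-1/19325) - 1122 = -34*(-1/19325) - 1122 = 34/19325 - 1122 = -21682616/19325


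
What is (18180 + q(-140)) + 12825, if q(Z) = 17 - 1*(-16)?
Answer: 31038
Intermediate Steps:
q(Z) = 33 (q(Z) = 17 + 16 = 33)
(18180 + q(-140)) + 12825 = (18180 + 33) + 12825 = 18213 + 12825 = 31038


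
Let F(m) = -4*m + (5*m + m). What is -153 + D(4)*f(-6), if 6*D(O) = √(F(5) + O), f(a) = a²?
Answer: -153 + 6*√14 ≈ -130.55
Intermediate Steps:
F(m) = 2*m (F(m) = -4*m + 6*m = 2*m)
D(O) = √(10 + O)/6 (D(O) = √(2*5 + O)/6 = √(10 + O)/6)
-153 + D(4)*f(-6) = -153 + (√(10 + 4)/6)*(-6)² = -153 + (√14/6)*36 = -153 + 6*√14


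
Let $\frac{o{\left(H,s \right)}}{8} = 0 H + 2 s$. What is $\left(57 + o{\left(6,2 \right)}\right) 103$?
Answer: $9167$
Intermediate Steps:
$o{\left(H,s \right)} = 16 s$ ($o{\left(H,s \right)} = 8 \left(0 H + 2 s\right) = 8 \left(0 + 2 s\right) = 8 \cdot 2 s = 16 s$)
$\left(57 + o{\left(6,2 \right)}\right) 103 = \left(57 + 16 \cdot 2\right) 103 = \left(57 + 32\right) 103 = 89 \cdot 103 = 9167$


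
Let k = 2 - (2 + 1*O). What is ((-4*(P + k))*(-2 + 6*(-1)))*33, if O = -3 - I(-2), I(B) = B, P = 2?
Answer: 3168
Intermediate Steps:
O = -1 (O = -3 - 1*(-2) = -3 + 2 = -1)
k = 1 (k = 2 - (2 + 1*(-1)) = 2 - (2 - 1) = 2 - 1*1 = 2 - 1 = 1)
((-4*(P + k))*(-2 + 6*(-1)))*33 = ((-4*(2 + 1))*(-2 + 6*(-1)))*33 = ((-4*3)*(-2 - 6))*33 = -12*(-8)*33 = 96*33 = 3168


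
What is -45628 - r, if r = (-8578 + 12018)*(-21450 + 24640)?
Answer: -11019228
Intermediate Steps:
r = 10973600 (r = 3440*3190 = 10973600)
-45628 - r = -45628 - 1*10973600 = -45628 - 10973600 = -11019228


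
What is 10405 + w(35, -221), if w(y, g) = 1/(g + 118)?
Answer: 1071714/103 ≈ 10405.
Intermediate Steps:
w(y, g) = 1/(118 + g)
10405 + w(35, -221) = 10405 + 1/(118 - 221) = 10405 + 1/(-103) = 10405 - 1/103 = 1071714/103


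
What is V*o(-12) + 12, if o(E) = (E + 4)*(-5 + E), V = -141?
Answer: -19164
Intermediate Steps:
o(E) = (-5 + E)*(4 + E) (o(E) = (4 + E)*(-5 + E) = (-5 + E)*(4 + E))
V*o(-12) + 12 = -141*(-20 + (-12)² - 1*(-12)) + 12 = -141*(-20 + 144 + 12) + 12 = -141*136 + 12 = -19176 + 12 = -19164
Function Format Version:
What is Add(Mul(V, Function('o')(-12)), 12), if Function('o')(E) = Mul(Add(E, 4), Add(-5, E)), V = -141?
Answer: -19164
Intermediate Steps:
Function('o')(E) = Mul(Add(-5, E), Add(4, E)) (Function('o')(E) = Mul(Add(4, E), Add(-5, E)) = Mul(Add(-5, E), Add(4, E)))
Add(Mul(V, Function('o')(-12)), 12) = Add(Mul(-141, Add(-20, Pow(-12, 2), Mul(-1, -12))), 12) = Add(Mul(-141, Add(-20, 144, 12)), 12) = Add(Mul(-141, 136), 12) = Add(-19176, 12) = -19164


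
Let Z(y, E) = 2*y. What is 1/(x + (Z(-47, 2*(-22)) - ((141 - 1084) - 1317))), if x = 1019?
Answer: 1/3185 ≈ 0.00031397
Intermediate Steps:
1/(x + (Z(-47, 2*(-22)) - ((141 - 1084) - 1317))) = 1/(1019 + (2*(-47) - ((141 - 1084) - 1317))) = 1/(1019 + (-94 - (-943 - 1317))) = 1/(1019 + (-94 - 1*(-2260))) = 1/(1019 + (-94 + 2260)) = 1/(1019 + 2166) = 1/3185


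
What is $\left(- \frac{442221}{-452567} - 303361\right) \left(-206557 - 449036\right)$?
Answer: $\frac{90006845136361338}{452567} \approx 1.9888 \cdot 10^{11}$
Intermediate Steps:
$\left(- \frac{442221}{-452567} - 303361\right) \left(-206557 - 449036\right) = \left(\left(-442221\right) \left(- \frac{1}{452567}\right) - 303361\right) \left(-655593\right) = \left(\frac{442221}{452567} - 303361\right) \left(-655593\right) = \left(- \frac{137290735466}{452567}\right) \left(-655593\right) = \frac{90006845136361338}{452567}$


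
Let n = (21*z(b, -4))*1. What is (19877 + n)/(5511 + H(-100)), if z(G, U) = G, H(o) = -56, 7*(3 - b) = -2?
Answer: 19946/5455 ≈ 3.6565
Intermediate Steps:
b = 23/7 (b = 3 - ⅐*(-2) = 3 + 2/7 = 23/7 ≈ 3.2857)
n = 69 (n = (21*(23/7))*1 = 69*1 = 69)
(19877 + n)/(5511 + H(-100)) = (19877 + 69)/(5511 - 56) = 19946/5455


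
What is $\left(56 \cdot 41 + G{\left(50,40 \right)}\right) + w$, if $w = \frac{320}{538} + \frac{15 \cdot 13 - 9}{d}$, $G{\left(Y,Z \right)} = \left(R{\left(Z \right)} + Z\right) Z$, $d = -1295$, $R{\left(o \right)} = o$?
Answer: $\frac{1914716246}{348355} \approx 5496.5$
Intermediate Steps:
$G{\left(Y,Z \right)} = 2 Z^{2}$ ($G{\left(Y,Z \right)} = \left(Z + Z\right) Z = 2 Z Z = 2 Z^{2}$)
$w = \frac{157166}{348355}$ ($w = \frac{320}{538} + \frac{15 \cdot 13 - 9}{-1295} = 320 \cdot \frac{1}{538} + \left(195 - 9\right) \left(- \frac{1}{1295}\right) = \frac{160}{269} + 186 \left(- \frac{1}{1295}\right) = \frac{160}{269} - \frac{186}{1295} = \frac{157166}{348355} \approx 0.45117$)
$\left(56 \cdot 41 + G{\left(50,40 \right)}\right) + w = \left(56 \cdot 41 + 2 \cdot 40^{2}\right) + \frac{157166}{348355} = \left(2296 + 2 \cdot 1600\right) + \frac{157166}{348355} = \left(2296 + 3200\right) + \frac{157166}{348355} = 5496 + \frac{157166}{348355} = \frac{1914716246}{348355}$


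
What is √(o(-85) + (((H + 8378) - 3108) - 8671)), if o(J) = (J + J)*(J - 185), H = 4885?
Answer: 2*√11846 ≈ 217.68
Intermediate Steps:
o(J) = 2*J*(-185 + J) (o(J) = (2*J)*(-185 + J) = 2*J*(-185 + J))
√(o(-85) + (((H + 8378) - 3108) - 8671)) = √(2*(-85)*(-185 - 85) + (((4885 + 8378) - 3108) - 8671)) = √(2*(-85)*(-270) + ((13263 - 3108) - 8671)) = √(45900 + (10155 - 8671)) = √(45900 + 1484) = √47384 = 2*√11846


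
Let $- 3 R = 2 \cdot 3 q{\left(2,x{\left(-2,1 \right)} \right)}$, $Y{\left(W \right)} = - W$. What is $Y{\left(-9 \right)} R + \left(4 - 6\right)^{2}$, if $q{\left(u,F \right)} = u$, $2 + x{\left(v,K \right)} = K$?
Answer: $-32$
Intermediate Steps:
$x{\left(v,K \right)} = -2 + K$
$R = -4$ ($R = - \frac{2 \cdot 3 \cdot 2}{3} = - \frac{6 \cdot 2}{3} = \left(- \frac{1}{3}\right) 12 = -4$)
$Y{\left(-9 \right)} R + \left(4 - 6\right)^{2} = \left(-1\right) \left(-9\right) \left(-4\right) + \left(4 - 6\right)^{2} = 9 \left(-4\right) + \left(-2\right)^{2} = -36 + 4 = -32$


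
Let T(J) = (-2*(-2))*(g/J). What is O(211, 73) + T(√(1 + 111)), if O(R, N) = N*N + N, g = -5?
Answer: 5402 - 5*√7/7 ≈ 5400.1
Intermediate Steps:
O(R, N) = N + N² (O(R, N) = N² + N = N + N²)
T(J) = -20/J (T(J) = (-2*(-2))*(-5/J) = 4*(-5/J) = -20/J)
O(211, 73) + T(√(1 + 111)) = 73*(1 + 73) - 20/√(1 + 111) = 73*74 - 20*√7/28 = 5402 - 20*√7/28 = 5402 - 5*√7/7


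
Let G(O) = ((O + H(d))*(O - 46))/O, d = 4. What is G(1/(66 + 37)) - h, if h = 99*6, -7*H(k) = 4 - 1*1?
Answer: 1002300/721 ≈ 1390.2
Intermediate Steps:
H(k) = -3/7 (H(k) = -(4 - 1*1)/7 = -(4 - 1)/7 = -⅐*3 = -3/7)
h = 594
G(O) = (-46 + O)*(-3/7 + O)/O (G(O) = ((O - 3/7)*(O - 46))/O = ((-3/7 + O)*(-46 + O))/O = ((-46 + O)*(-3/7 + O))/O = (-46 + O)*(-3/7 + O)/O)
G(1/(66 + 37)) - h = (-325/7 + 1/(66 + 37) + 138/(7*(1/(66 + 37)))) - 1*594 = (-325/7 + 1/103 + 138/(7*(1/103))) - 594 = (-325/7 + 1/103 + (138/7)*103) - 594 = (-325/7 + 1/103 + 14214/7) - 594 = 1430574/721 - 594 = 1002300/721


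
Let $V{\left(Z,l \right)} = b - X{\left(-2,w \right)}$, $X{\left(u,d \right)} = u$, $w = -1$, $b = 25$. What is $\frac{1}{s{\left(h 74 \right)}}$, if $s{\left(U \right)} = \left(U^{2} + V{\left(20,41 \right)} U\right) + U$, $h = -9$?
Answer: $\frac{1}{424908} \approx 2.3535 \cdot 10^{-6}$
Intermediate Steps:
$V{\left(Z,l \right)} = 27$ ($V{\left(Z,l \right)} = 25 - -2 = 25 + 2 = 27$)
$s{\left(U \right)} = U^{2} + 28 U$ ($s{\left(U \right)} = \left(U^{2} + 27 U\right) + U = U^{2} + 28 U$)
$\frac{1}{s{\left(h 74 \right)}} = \frac{1}{\left(-9\right) 74 \left(28 - 666\right)} = \frac{1}{\left(-666\right) \left(28 - 666\right)} = \frac{1}{\left(-666\right) \left(-638\right)} = \frac{1}{424908}$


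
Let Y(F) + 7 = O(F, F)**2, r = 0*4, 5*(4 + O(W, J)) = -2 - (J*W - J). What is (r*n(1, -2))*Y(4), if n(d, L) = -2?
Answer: 0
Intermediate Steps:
O(W, J) = -22/5 + J/5 - J*W/5 (O(W, J) = -4 + (-2 - (J*W - J))/5 = -4 + (-2 - (-J + J*W))/5 = -4 + (-2 + (J - J*W))/5 = -4 + (-2 + J - J*W)/5 = -4 + (-2/5 + J/5 - J*W/5) = -22/5 + J/5 - J*W/5)
r = 0
Y(F) = -7 + (-22/5 - F**2/5 + F/5)**2 (Y(F) = -7 + (-22/5 + F/5 - F*F/5)**2 = -7 + (-22/5 + F/5 - F**2/5)**2 = -7 + (-22/5 - F**2/5 + F/5)**2)
(r*n(1, -2))*Y(4) = (0*(-2))*(-7 + (22 + 4**2 - 1*4)**2/25) = 0*(-7 + (22 + 16 - 4)**2/25) = 0*(-7 + (1/25)*34**2) = 0*(-7 + (1/25)*1156) = 0*(-7 + 1156/25) = 0*(981/25) = 0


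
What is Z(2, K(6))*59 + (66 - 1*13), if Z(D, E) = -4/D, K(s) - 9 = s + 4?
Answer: -65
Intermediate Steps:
K(s) = 13 + s (K(s) = 9 + (s + 4) = 9 + (4 + s) = 13 + s)
Z(2, K(6))*59 + (66 - 1*13) = -4/2*59 + (66 - 1*13) = -4*½*59 + (66 - 13) = -2*59 + 53 = -118 + 53 = -65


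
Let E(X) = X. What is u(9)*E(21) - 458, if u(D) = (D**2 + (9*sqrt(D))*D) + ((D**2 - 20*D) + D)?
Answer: 4456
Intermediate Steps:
u(D) = -19*D + 2*D**2 + 9*D**(3/2) (u(D) = (D**2 + 9*D**(3/2)) + (D**2 - 19*D) = -19*D + 2*D**2 + 9*D**(3/2))
u(9)*E(21) - 458 = (-19*9 + 2*9**2 + 9*9**(3/2))*21 - 458 = (-171 + 2*81 + 9*27)*21 - 458 = (-171 + 162 + 243)*21 - 458 = 234*21 - 458 = 4914 - 458 = 4456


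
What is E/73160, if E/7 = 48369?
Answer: 338583/73160 ≈ 4.6280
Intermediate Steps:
E = 338583 (E = 7*48369 = 338583)
E/73160 = 338583/73160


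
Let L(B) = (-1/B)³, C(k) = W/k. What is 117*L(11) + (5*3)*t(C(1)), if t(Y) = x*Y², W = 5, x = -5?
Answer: -2495742/1331 ≈ -1875.1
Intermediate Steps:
C(k) = 5/k
L(B) = -1/B³
t(Y) = -5*Y²
117*L(11) + (5*3)*t(C(1)) = 117*(-1/11³) + (5*3)*(-5*(5/1)²) = 117*(-1*1/1331) + 15*(-5*(5*1)²) = 117*(-1/1331) + 15*(-5*5²) = -117/1331 + 15*(-5*25) = -117/1331 + 15*(-125) = -117/1331 - 1875 = -2495742/1331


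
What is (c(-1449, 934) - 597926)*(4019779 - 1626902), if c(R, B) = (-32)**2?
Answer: -1428313067054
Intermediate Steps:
c(R, B) = 1024
(c(-1449, 934) - 597926)*(4019779 - 1626902) = (1024 - 597926)*(4019779 - 1626902) = -596902*2392877 = -1428313067054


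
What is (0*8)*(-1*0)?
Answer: 0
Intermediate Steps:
(0*8)*(-1*0) = 0*0 = 0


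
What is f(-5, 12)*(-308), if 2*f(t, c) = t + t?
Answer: 1540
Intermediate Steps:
f(t, c) = t (f(t, c) = (t + t)/2 = (2*t)/2 = t)
f(-5, 12)*(-308) = -5*(-308) = 1540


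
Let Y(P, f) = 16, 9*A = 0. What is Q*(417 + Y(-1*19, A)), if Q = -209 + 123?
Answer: -37238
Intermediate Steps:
A = 0 (A = (1/9)*0 = 0)
Q = -86
Q*(417 + Y(-1*19, A)) = -86*(417 + 16) = -86*433 = -37238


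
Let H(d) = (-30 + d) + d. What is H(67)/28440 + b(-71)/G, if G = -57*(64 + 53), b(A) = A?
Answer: 37678/2634255 ≈ 0.014303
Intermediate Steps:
H(d) = -30 + 2*d
G = -6669 (G = -57*117 = -6669)
H(67)/28440 + b(-71)/G = (-30 + 2*67)/28440 - 71/(-6669) = (-30 + 134)*(1/28440) - 71*(-1/6669) = 104*(1/28440) + 71/6669 = 13/3555 + 71/6669 = 37678/2634255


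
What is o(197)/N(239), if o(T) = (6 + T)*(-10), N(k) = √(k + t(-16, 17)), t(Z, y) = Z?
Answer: -2030*√223/223 ≈ -135.94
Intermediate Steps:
N(k) = √(-16 + k) (N(k) = √(k - 16) = √(-16 + k))
o(T) = -60 - 10*T
o(197)/N(239) = (-60 - 10*197)/(√(-16 + 239)) = (-60 - 1970)/(√223) = -2030*√223/223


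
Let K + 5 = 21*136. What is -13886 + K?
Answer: -11035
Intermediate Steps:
K = 2851 (K = -5 + 21*136 = -5 + 2856 = 2851)
-13886 + K = -13886 + 2851 = -11035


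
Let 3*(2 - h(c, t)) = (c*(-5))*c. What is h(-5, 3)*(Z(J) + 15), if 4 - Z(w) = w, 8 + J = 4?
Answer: 3013/3 ≈ 1004.3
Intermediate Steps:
J = -4 (J = -8 + 4 = -4)
h(c, t) = 2 + 5*c**2/3 (h(c, t) = 2 - c*(-5)*c/3 = 2 - (-5*c)*c/3 = 2 - (-5)*c**2/3 = 2 + 5*c**2/3)
Z(w) = 4 - w
h(-5, 3)*(Z(J) + 15) = (2 + (5/3)*(-5)**2)*((4 - 1*(-4)) + 15) = (2 + (5/3)*25)*((4 + 4) + 15) = (2 + 125/3)*(8 + 15) = (131/3)*23 = 3013/3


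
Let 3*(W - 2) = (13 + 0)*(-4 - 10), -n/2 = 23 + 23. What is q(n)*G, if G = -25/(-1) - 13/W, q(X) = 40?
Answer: 22195/22 ≈ 1008.9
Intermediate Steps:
n = -92 (n = -2*(23 + 23) = -2*46 = -92)
W = -176/3 (W = 2 + ((13 + 0)*(-4 - 10))/3 = 2 + (13*(-14))/3 = 2 + (1/3)*(-182) = 2 - 182/3 = -176/3 ≈ -58.667)
G = 4439/176 (G = -25/(-1) - 13/(-176/3) = -25*(-1) - 13*(-3/176) = 25 + 39/176 = 4439/176 ≈ 25.222)
q(n)*G = 40*(4439/176) = 22195/22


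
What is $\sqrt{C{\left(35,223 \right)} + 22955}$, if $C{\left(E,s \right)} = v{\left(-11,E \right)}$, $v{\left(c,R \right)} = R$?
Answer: $11 \sqrt{190} \approx 151.62$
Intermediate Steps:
$C{\left(E,s \right)} = E$
$\sqrt{C{\left(35,223 \right)} + 22955} = \sqrt{35 + 22955} = \sqrt{22990} = 11 \sqrt{190}$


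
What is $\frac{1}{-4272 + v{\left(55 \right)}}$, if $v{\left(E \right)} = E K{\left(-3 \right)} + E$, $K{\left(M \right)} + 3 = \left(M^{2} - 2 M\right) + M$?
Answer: $- \frac{1}{3722} \approx -0.00026867$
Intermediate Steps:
$K{\left(M \right)} = -3 + M^{2} - M$ ($K{\left(M \right)} = -3 + \left(\left(M^{2} - 2 M\right) + M\right) = -3 + \left(M^{2} - M\right) = -3 + M^{2} - M$)
$v{\left(E \right)} = 10 E$ ($v{\left(E \right)} = E \left(-3 + \left(-3\right)^{2} - -3\right) + E = E \left(-3 + 9 + 3\right) + E = E 9 + E = 9 E + E = 10 E$)
$\frac{1}{-4272 + v{\left(55 \right)}} = \frac{1}{-4272 + 10 \cdot 55} = \frac{1}{-4272 + 550} = \frac{1}{-3722} = - \frac{1}{3722}$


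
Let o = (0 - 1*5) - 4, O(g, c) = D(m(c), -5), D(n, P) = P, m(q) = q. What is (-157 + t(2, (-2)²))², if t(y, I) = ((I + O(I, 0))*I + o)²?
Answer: 144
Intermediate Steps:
O(g, c) = -5
o = -9 (o = (0 - 5) - 4 = -5 - 4 = -9)
t(y, I) = (-9 + I*(-5 + I))² (t(y, I) = ((I - 5)*I - 9)² = ((-5 + I)*I - 9)² = (I*(-5 + I) - 9)² = (-9 + I*(-5 + I))²)
(-157 + t(2, (-2)²))² = (-157 + (-9 + ((-2)²)² - 5*(-2)²)²)² = (-157 + (-9 + 4² - 5*4)²)² = (-157 + (-9 + 16 - 20)²)² = (-157 + (-13)²)² = (-157 + 169)² = 12² = 144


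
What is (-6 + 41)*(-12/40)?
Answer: -21/2 ≈ -10.500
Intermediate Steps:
(-6 + 41)*(-12/40) = 35*(-12*1/40) = 35*(-3/10) = -21/2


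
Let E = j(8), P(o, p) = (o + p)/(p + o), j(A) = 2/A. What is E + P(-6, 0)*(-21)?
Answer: -83/4 ≈ -20.750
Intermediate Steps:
P(o, p) = 1 (P(o, p) = (o + p)/(o + p) = 1)
E = ¼ (E = 2/8 = 2*(⅛) = ¼ ≈ 0.25000)
E + P(-6, 0)*(-21) = ¼ + 1*(-21) = ¼ - 21 = -83/4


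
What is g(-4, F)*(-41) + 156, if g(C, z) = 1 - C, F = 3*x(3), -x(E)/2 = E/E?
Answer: -49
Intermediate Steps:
x(E) = -2 (x(E) = -2*E/E = -2*1 = -2)
F = -6 (F = 3*(-2) = -6)
g(-4, F)*(-41) + 156 = (1 - 1*(-4))*(-41) + 156 = (1 + 4)*(-41) + 156 = 5*(-41) + 156 = -205 + 156 = -49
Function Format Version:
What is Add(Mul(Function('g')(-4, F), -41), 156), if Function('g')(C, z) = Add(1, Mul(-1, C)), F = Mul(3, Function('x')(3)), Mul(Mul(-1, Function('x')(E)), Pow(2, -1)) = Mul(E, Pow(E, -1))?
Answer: -49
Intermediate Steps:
Function('x')(E) = -2 (Function('x')(E) = Mul(-2, Mul(E, Pow(E, -1))) = Mul(-2, 1) = -2)
F = -6 (F = Mul(3, -2) = -6)
Add(Mul(Function('g')(-4, F), -41), 156) = Add(Mul(Add(1, Mul(-1, -4)), -41), 156) = Add(Mul(Add(1, 4), -41), 156) = Add(Mul(5, -41), 156) = Add(-205, 156) = -49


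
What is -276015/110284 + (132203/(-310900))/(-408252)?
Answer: -8758335055031587/3499464250822800 ≈ -2.5028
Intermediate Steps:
-276015/110284 + (132203/(-310900))/(-408252) = -276015*1/110284 + (132203*(-1/310900))*(-1/408252) = -276015/110284 - 132203/310900*(-1/408252) = -276015/110284 + 132203/126925546800 = -8758335055031587/3499464250822800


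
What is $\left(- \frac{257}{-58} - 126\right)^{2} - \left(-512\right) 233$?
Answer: $\frac{451028345}{3364} \approx 1.3408 \cdot 10^{5}$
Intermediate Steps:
$\left(- \frac{257}{-58} - 126\right)^{2} - \left(-512\right) 233 = \left(\left(-257\right) \left(- \frac{1}{58}\right) - 126\right)^{2} - -119296 = \left(\frac{257}{58} - 126\right)^{2} + 119296 = \left(- \frac{7051}{58}\right)^{2} + 119296 = \frac{49716601}{3364} + 119296 = \frac{451028345}{3364}$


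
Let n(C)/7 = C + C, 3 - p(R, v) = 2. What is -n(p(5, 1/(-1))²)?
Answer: -14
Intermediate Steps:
p(R, v) = 1 (p(R, v) = 3 - 1*2 = 3 - 2 = 1)
n(C) = 14*C (n(C) = 7*(C + C) = 7*(2*C) = 14*C)
-n(p(5, 1/(-1))²) = -14*1² = -14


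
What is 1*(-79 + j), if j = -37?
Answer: -116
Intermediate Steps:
1*(-79 + j) = 1*(-79 - 37) = 1*(-116) = -116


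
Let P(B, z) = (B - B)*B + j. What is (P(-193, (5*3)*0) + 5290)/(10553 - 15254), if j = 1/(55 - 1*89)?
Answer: -59953/53278 ≈ -1.1253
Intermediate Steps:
j = -1/34 (j = 1/(55 - 89) = 1/(-34) = -1/34 ≈ -0.029412)
P(B, z) = -1/34 (P(B, z) = (B - B)*B - 1/34 = 0*B - 1/34 = 0 - 1/34 = -1/34)
(P(-193, (5*3)*0) + 5290)/(10553 - 15254) = (-1/34 + 5290)/(10553 - 15254) = (179859/34)/(-4701) = (179859/34)*(-1/4701) = -59953/53278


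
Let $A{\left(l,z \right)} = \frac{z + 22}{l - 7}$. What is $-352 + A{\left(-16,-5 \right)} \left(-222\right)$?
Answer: $- \frac{4322}{23} \approx -187.91$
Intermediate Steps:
$A{\left(l,z \right)} = \frac{22 + z}{-7 + l}$
$-352 + A{\left(-16,-5 \right)} \left(-222\right) = -352 + \frac{22 - 5}{-7 - 16} \left(-222\right) = -352 + \frac{1}{-23} \cdot 17 \left(-222\right) = -352 + \left(- \frac{1}{23}\right) 17 \left(-222\right) = -352 - - \frac{3774}{23} = -352 + \frac{3774}{23} = - \frac{4322}{23}$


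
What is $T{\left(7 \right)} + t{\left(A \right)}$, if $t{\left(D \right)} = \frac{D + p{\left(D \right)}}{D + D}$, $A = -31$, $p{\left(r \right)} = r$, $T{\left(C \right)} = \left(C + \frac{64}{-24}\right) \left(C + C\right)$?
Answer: $\frac{185}{3} \approx 61.667$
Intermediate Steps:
$T{\left(C \right)} = 2 C \left(- \frac{8}{3} + C\right)$ ($T{\left(C \right)} = \left(C + 64 \left(- \frac{1}{24}\right)\right) 2 C = \left(C - \frac{8}{3}\right) 2 C = \left(- \frac{8}{3} + C\right) 2 C = 2 C \left(- \frac{8}{3} + C\right)$)
$t{\left(D \right)} = 1$ ($t{\left(D \right)} = \frac{D + D}{D + D} = \frac{2 D}{2 D} = 2 D \frac{1}{2 D} = 1$)
$T{\left(7 \right)} + t{\left(A \right)} = \frac{2}{3} \cdot 7 \left(-8 + 3 \cdot 7\right) + 1 = \frac{2}{3} \cdot 7 \left(-8 + 21\right) + 1 = \frac{2}{3} \cdot 7 \cdot 13 + 1 = \frac{182}{3} + 1 = \frac{185}{3}$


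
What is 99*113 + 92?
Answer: 11279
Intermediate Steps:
99*113 + 92 = 11187 + 92 = 11279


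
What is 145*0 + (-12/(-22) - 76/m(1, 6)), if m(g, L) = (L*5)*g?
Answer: -328/165 ≈ -1.9879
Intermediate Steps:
m(g, L) = 5*L*g (m(g, L) = (5*L)*g = 5*L*g)
145*0 + (-12/(-22) - 76/m(1, 6)) = 145*0 + (-12/(-22) - 76/(5*6*1)) = 0 + (-12*(-1/22) - 76/30) = 0 + (6/11 - 76*1/30) = 0 + (6/11 - 38/15) = 0 - 328/165 = -328/165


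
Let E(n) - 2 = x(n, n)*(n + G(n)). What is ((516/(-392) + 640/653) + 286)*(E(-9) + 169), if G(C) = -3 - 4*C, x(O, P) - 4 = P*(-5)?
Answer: 24624193149/63994 ≈ 3.8479e+5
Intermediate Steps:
x(O, P) = 4 - 5*P (x(O, P) = 4 + P*(-5) = 4 - 5*P)
E(n) = 2 + (-3 - 3*n)*(4 - 5*n) (E(n) = 2 + (4 - 5*n)*(n + (-3 - 4*n)) = 2 + (4 - 5*n)*(-3 - 3*n) = 2 + (-3 - 3*n)*(4 - 5*n))
((516/(-392) + 640/653) + 286)*(E(-9) + 169) = ((516/(-392) + 640/653) + 286)*((-10 + 3*(-9) + 15*(-9)²) + 169) = ((516*(-1/392) + 640*(1/653)) + 286)*((-10 - 27 + 15*81) + 169) = ((-129/98 + 640/653) + 286)*((-10 - 27 + 1215) + 169) = (-21517/63994 + 286)*(1178 + 169) = (18280767/63994)*1347 = 24624193149/63994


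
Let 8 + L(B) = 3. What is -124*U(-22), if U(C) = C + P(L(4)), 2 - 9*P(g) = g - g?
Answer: 24304/9 ≈ 2700.4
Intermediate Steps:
L(B) = -5 (L(B) = -8 + 3 = -5)
P(g) = 2/9 (P(g) = 2/9 - (g - g)/9 = 2/9 - 1/9*0 = 2/9 + 0 = 2/9)
U(C) = 2/9 + C (U(C) = C + 2/9 = 2/9 + C)
-124*U(-22) = -124*(2/9 - 22) = -124*(-196/9) = 24304/9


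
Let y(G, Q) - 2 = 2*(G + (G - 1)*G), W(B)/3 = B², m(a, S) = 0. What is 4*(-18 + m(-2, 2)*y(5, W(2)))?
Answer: -72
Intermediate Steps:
W(B) = 3*B²
y(G, Q) = 2 + 2*G + 2*G*(-1 + G) (y(G, Q) = 2 + 2*(G + (G - 1)*G) = 2 + 2*(G + (-1 + G)*G) = 2 + 2*(G + G*(-1 + G)) = 2 + (2*G + 2*G*(-1 + G)) = 2 + 2*G + 2*G*(-1 + G))
4*(-18 + m(-2, 2)*y(5, W(2))) = 4*(-18 + 0*(2 + 2*5²)) = 4*(-18 + 0*(2 + 2*25)) = 4*(-18 + 0*(2 + 50)) = 4*(-18 + 0*52) = 4*(-18 + 0) = 4*(-18) = -72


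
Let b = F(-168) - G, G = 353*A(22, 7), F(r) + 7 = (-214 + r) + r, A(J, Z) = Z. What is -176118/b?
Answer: 88059/1514 ≈ 58.163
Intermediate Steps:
F(r) = -221 + 2*r (F(r) = -7 + ((-214 + r) + r) = -7 + (-214 + 2*r) = -221 + 2*r)
G = 2471 (G = 353*7 = 2471)
b = -3028 (b = (-221 + 2*(-168)) - 1*2471 = (-221 - 336) - 2471 = -557 - 2471 = -3028)
-176118/b = -176118/(-3028) = -176118*(-1/3028) = 88059/1514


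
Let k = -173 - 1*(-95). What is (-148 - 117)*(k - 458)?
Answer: 142040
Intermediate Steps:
k = -78 (k = -173 + 95 = -78)
(-148 - 117)*(k - 458) = (-148 - 117)*(-78 - 458) = -265*(-536) = 142040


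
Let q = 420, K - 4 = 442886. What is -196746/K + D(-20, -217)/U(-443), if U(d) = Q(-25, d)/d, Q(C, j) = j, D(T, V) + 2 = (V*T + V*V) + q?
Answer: 3827053514/73815 ≈ 51847.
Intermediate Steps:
K = 442890 (K = 4 + 442886 = 442890)
D(T, V) = 418 + V² + T*V (D(T, V) = -2 + ((V*T + V*V) + 420) = -2 + ((T*V + V²) + 420) = -2 + ((V² + T*V) + 420) = -2 + (420 + V² + T*V) = 418 + V² + T*V)
U(d) = 1 (U(d) = d/d = 1)
-196746/K + D(-20, -217)/U(-443) = -196746/442890 + (418 + (-217)² - 20*(-217))/1 = -196746*1/442890 + (418 + 47089 + 4340)*1 = -32791/73815 + 51847*1 = -32791/73815 + 51847 = 3827053514/73815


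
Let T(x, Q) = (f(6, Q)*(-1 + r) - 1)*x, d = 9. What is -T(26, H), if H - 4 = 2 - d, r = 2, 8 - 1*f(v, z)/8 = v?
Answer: -390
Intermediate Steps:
f(v, z) = 64 - 8*v
H = -3 (H = 4 + (2 - 1*9) = 4 + (2 - 9) = 4 - 7 = -3)
T(x, Q) = 15*x (T(x, Q) = ((64 - 8*6)*(-1 + 2) - 1)*x = ((64 - 48)*1 - 1)*x = (16*1 - 1)*x = (16 - 1)*x = 15*x)
-T(26, H) = -15*26 = -1*390 = -390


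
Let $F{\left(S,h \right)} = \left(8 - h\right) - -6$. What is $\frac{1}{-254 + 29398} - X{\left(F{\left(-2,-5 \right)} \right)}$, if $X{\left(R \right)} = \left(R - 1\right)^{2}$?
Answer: $- \frac{9442655}{29144} \approx -324.0$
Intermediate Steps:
$F{\left(S,h \right)} = 14 - h$ ($F{\left(S,h \right)} = \left(8 - h\right) + 6 = 14 - h$)
$X{\left(R \right)} = \left(-1 + R\right)^{2}$
$\frac{1}{-254 + 29398} - X{\left(F{\left(-2,-5 \right)} \right)} = \frac{1}{-254 + 29398} - \left(-1 + \left(14 - -5\right)\right)^{2} = \frac{1}{29144} - \left(-1 + \left(14 + 5\right)\right)^{2} = \frac{1}{29144} - \left(-1 + 19\right)^{2} = \frac{1}{29144} - 18^{2} = \frac{1}{29144} - 324 = - \frac{9442655}{29144}$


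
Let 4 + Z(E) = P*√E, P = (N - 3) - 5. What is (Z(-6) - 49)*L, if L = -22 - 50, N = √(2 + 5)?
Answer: 3816 + 72*I*√6*(8 - √7) ≈ 3816.0 + 944.29*I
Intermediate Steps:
N = √7 ≈ 2.6458
L = -72
P = -8 + √7 (P = (√7 - 3) - 5 = (-3 + √7) - 5 = -8 + √7 ≈ -5.3542)
Z(E) = -4 + √E*(-8 + √7) (Z(E) = -4 + (-8 + √7)*√E = -4 + √E*(-8 + √7))
(Z(-6) - 49)*L = ((-4 + √(-6)*(-8 + √7)) - 49)*(-72) = ((-4 + (I*√6)*(-8 + √7)) - 49)*(-72) = ((-4 + I*√6*(-8 + √7)) - 49)*(-72) = (-53 + I*√6*(-8 + √7))*(-72) = 3816 - 72*I*√6*(-8 + √7)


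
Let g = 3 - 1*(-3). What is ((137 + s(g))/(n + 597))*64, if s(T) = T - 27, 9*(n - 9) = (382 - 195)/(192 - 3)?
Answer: 12628224/1030993 ≈ 12.249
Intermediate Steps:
n = 15496/1701 (n = 9 + ((382 - 195)/(192 - 3))/9 = 9 + (187/189)/9 = 9 + (187*(1/189))/9 = 9 + (⅑)*(187/189) = 9 + 187/1701 = 15496/1701 ≈ 9.1099)
g = 6 (g = 3 + 3 = 6)
s(T) = -27 + T
((137 + s(g))/(n + 597))*64 = ((137 + (-27 + 6))/(15496/1701 + 597))*64 = ((137 - 21)/(1030993/1701))*64 = (116*(1701/1030993))*64 = (197316/1030993)*64 = 12628224/1030993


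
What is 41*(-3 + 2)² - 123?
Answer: -82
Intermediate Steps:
41*(-3 + 2)² - 123 = 41*(-1)² - 123 = 41*1 - 123 = 41 - 123 = -82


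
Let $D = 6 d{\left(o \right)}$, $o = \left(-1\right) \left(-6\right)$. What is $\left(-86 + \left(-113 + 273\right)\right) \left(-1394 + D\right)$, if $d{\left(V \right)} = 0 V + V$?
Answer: $-100492$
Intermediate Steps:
$o = 6$
$d{\left(V \right)} = V$ ($d{\left(V \right)} = 0 + V = V$)
$D = 36$ ($D = 6 \cdot 6 = 36$)
$\left(-86 + \left(-113 + 273\right)\right) \left(-1394 + D\right) = \left(-86 + \left(-113 + 273\right)\right) \left(-1394 + 36\right) = \left(-86 + 160\right) \left(-1358\right) = 74 \left(-1358\right) = -100492$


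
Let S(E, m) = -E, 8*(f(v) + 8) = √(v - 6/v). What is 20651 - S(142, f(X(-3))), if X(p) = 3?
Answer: 20793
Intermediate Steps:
f(v) = -8 + √(v - 6/v)/8
20651 - S(142, f(X(-3))) = 20651 - (-1)*142 = 20651 - 1*(-142) = 20651 + 142 = 20793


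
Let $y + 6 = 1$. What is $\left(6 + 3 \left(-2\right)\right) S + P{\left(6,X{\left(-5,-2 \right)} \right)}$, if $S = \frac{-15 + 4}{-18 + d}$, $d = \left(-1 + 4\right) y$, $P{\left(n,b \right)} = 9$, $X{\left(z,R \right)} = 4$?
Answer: $9$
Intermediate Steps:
$y = -5$ ($y = -6 + 1 = -5$)
$d = -15$ ($d = \left(-1 + 4\right) \left(-5\right) = 3 \left(-5\right) = -15$)
$S = \frac{1}{3}$ ($S = \frac{-15 + 4}{-18 - 15} = - \frac{11}{-33} = \left(-11\right) \left(- \frac{1}{33}\right) = \frac{1}{3} \approx 0.33333$)
$\left(6 + 3 \left(-2\right)\right) S + P{\left(6,X{\left(-5,-2 \right)} \right)} = \left(6 + 3 \left(-2\right)\right) \frac{1}{3} + 9 = \left(6 - 6\right) \frac{1}{3} + 9 = 0 \cdot \frac{1}{3} + 9 = 0 + 9 = 9$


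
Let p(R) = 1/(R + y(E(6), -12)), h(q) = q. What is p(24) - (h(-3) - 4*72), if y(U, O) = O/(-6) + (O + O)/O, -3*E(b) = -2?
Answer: 8149/28 ≈ 291.04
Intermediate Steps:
E(b) = 2/3 (E(b) = -1/3*(-2) = 2/3)
y(U, O) = 2 - O/6 (y(U, O) = O*(-1/6) + (2*O)/O = -O/6 + 2 = 2 - O/6)
p(R) = 1/(4 + R) (p(R) = 1/(R + (2 - 1/6*(-12))) = 1/(R + (2 + 2)) = 1/(R + 4) = 1/(4 + R))
p(24) - (h(-3) - 4*72) = 1/(4 + 24) - (-3 - 4*72) = 1/28 - (-3 - 288) = 1/28 - 1*(-291) = 1/28 + 291 = 8149/28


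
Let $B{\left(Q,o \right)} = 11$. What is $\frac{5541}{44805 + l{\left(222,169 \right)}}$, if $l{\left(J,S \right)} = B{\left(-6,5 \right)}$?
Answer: $\frac{5541}{44816} \approx 0.12364$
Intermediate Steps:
$l{\left(J,S \right)} = 11$
$\frac{5541}{44805 + l{\left(222,169 \right)}} = \frac{5541}{44805 + 11} = \frac{5541}{44816}$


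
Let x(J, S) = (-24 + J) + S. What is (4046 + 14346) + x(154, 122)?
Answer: 18644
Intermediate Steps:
x(J, S) = -24 + J + S
(4046 + 14346) + x(154, 122) = (4046 + 14346) + (-24 + 154 + 122) = 18392 + 252 = 18644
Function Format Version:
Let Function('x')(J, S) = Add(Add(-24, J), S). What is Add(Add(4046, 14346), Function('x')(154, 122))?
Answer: 18644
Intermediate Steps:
Function('x')(J, S) = Add(-24, J, S)
Add(Add(4046, 14346), Function('x')(154, 122)) = Add(Add(4046, 14346), Add(-24, 154, 122)) = Add(18392, 252) = 18644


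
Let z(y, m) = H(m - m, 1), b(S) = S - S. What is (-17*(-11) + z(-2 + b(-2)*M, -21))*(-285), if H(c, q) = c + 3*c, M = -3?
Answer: -53295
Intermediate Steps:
b(S) = 0
H(c, q) = 4*c
z(y, m) = 0 (z(y, m) = 4*(m - m) = 4*0 = 0)
(-17*(-11) + z(-2 + b(-2)*M, -21))*(-285) = (-17*(-11) + 0)*(-285) = (187 + 0)*(-285) = 187*(-285) = -53295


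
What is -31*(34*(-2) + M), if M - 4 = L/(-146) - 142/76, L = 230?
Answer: 5799759/2774 ≈ 2090.8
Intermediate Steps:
M = 1543/2774 (M = 4 + (230/(-146) - 142/76) = 4 + (230*(-1/146) - 142*1/76) = 4 + (-115/73 - 71/38) = 4 - 9553/2774 = 1543/2774 ≈ 0.55624)
-31*(34*(-2) + M) = -31*(34*(-2) + 1543/2774) = -31*(-68 + 1543/2774) = -31*(-187089/2774) = 5799759/2774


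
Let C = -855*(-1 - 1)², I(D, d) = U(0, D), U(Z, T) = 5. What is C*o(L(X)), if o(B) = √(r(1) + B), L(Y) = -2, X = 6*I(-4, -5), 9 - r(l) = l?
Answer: -3420*√6 ≈ -8377.3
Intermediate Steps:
I(D, d) = 5
r(l) = 9 - l
X = 30 (X = 6*5 = 30)
o(B) = √(8 + B) (o(B) = √((9 - 1*1) + B) = √((9 - 1) + B) = √(8 + B))
C = -3420 (C = -855*(-2)² = -855*4 = -3420)
C*o(L(X)) = -3420*√(8 - 2) = -3420*√6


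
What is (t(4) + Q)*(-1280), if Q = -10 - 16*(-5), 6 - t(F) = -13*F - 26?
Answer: -197120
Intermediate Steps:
t(F) = 32 + 13*F (t(F) = 6 - (-13*F - 26) = 6 - (-26 - 13*F) = 6 + (26 + 13*F) = 32 + 13*F)
Q = 70 (Q = -10 + 80 = 70)
(t(4) + Q)*(-1280) = ((32 + 13*4) + 70)*(-1280) = ((32 + 52) + 70)*(-1280) = (84 + 70)*(-1280) = 154*(-1280) = -197120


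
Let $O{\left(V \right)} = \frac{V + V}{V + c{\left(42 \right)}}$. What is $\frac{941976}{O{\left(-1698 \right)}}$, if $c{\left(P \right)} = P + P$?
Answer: $\frac{126695772}{283} \approx 4.4769 \cdot 10^{5}$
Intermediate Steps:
$c{\left(P \right)} = 2 P$
$O{\left(V \right)} = \frac{2 V}{84 + V}$ ($O{\left(V \right)} = \frac{V + V}{V + 2 \cdot 42} = \frac{2 V}{V + 84} = \frac{2 V}{84 + V}$)
$\frac{941976}{O{\left(-1698 \right)}} = \frac{941976}{2 \left(-1698\right) \frac{1}{84 - 1698}} = \frac{941976}{2 \left(-1698\right) \frac{1}{-1614}} = \frac{941976}{2 \left(-1698\right) \left(- \frac{1}{1614}\right)} = \frac{941976}{\frac{566}{269}} = 941976 \cdot \frac{269}{566} = \frac{126695772}{283}$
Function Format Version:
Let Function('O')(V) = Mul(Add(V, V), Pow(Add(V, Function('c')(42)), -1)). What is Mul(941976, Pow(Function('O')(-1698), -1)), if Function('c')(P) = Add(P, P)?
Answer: Rational(126695772, 283) ≈ 4.4769e+5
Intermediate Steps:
Function('c')(P) = Mul(2, P)
Function('O')(V) = Mul(2, V, Pow(Add(84, V), -1)) (Function('O')(V) = Mul(Add(V, V), Pow(Add(V, Mul(2, 42)), -1)) = Mul(Mul(2, V), Pow(Add(V, 84), -1)) = Mul(Mul(2, V), Pow(Add(84, V), -1)) = Mul(2, V, Pow(Add(84, V), -1)))
Mul(941976, Pow(Function('O')(-1698), -1)) = Mul(941976, Pow(Mul(2, -1698, Pow(Add(84, -1698), -1)), -1)) = Mul(941976, Pow(Mul(2, -1698, Pow(-1614, -1)), -1)) = Mul(941976, Pow(Mul(2, -1698, Rational(-1, 1614)), -1)) = Mul(941976, Pow(Rational(566, 269), -1)) = Mul(941976, Rational(269, 566)) = Rational(126695772, 283)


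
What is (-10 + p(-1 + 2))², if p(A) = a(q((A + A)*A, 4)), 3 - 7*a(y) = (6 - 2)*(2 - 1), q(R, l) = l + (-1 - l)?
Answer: 5041/49 ≈ 102.88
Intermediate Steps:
q(R, l) = -1
a(y) = -⅐ (a(y) = 3/7 - (6 - 2)*(2 - 1)/7 = 3/7 - 4/7 = -⅐)
p(A) = -⅐
(-10 + p(-1 + 2))² = (-10 - ⅐)² = (-71/7)² = 5041/49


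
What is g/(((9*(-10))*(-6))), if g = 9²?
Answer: 3/20 ≈ 0.15000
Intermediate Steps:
g = 81
g/(((9*(-10))*(-6))) = 81/(((9*(-10))*(-6))) = 81/((-90*(-6))) = 81/540 = 81*(1/540) = 3/20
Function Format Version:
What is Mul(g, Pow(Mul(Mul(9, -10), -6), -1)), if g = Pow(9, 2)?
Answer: Rational(3, 20) ≈ 0.15000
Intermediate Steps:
g = 81
Mul(g, Pow(Mul(Mul(9, -10), -6), -1)) = Mul(81, Pow(Mul(Mul(9, -10), -6), -1)) = Mul(81, Pow(Mul(-90, -6), -1)) = Mul(81, Pow(540, -1)) = Mul(81, Rational(1, 540)) = Rational(3, 20)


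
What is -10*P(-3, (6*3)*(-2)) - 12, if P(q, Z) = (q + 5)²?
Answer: -52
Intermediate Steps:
P(q, Z) = (5 + q)²
-10*P(-3, (6*3)*(-2)) - 12 = -10*(5 - 3)² - 12 = -10*2² - 12 = -10*4 - 12 = -40 - 12 = -52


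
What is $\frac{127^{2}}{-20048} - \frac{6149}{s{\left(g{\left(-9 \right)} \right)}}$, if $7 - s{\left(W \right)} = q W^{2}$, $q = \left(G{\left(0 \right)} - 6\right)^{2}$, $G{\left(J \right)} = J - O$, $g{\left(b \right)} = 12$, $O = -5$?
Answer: $\frac{121065479}{2746576} \approx 44.079$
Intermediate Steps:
$G{\left(J \right)} = 5 + J$ ($G{\left(J \right)} = J - -5 = J + 5 = 5 + J$)
$q = 1$ ($q = \left(\left(5 + 0\right) - 6\right)^{2} = \left(5 - 6\right)^{2} = \left(-1\right)^{2} = 1$)
$s{\left(W \right)} = 7 - W^{2}$ ($s{\left(W \right)} = 7 - 1 W^{2} = 7 - W^{2}$)
$\frac{127^{2}}{-20048} - \frac{6149}{s{\left(g{\left(-9 \right)} \right)}} = \frac{127^{2}}{-20048} - \frac{6149}{7 - 12^{2}} = 16129 \left(- \frac{1}{20048}\right) - \frac{6149}{7 - 144} = - \frac{16129}{20048} - \frac{6149}{7 - 144} = - \frac{16129}{20048} - \frac{6149}{-137} = - \frac{16129}{20048} - - \frac{6149}{137} = - \frac{16129}{20048} + \frac{6149}{137} = \frac{121065479}{2746576}$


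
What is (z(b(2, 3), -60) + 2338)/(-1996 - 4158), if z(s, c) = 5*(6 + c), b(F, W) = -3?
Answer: -1034/3077 ≈ -0.33604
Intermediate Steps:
z(s, c) = 30 + 5*c
(z(b(2, 3), -60) + 2338)/(-1996 - 4158) = ((30 + 5*(-60)) + 2338)/(-1996 - 4158) = ((30 - 300) + 2338)/(-6154) = (-270 + 2338)*(-1/6154) = 2068*(-1/6154) = -1034/3077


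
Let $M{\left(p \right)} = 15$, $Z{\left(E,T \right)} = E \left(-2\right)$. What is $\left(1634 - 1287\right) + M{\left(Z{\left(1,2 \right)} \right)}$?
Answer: $362$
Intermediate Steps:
$Z{\left(E,T \right)} = - 2 E$
$\left(1634 - 1287\right) + M{\left(Z{\left(1,2 \right)} \right)} = \left(1634 - 1287\right) + 15 = 347 + 15 = 362$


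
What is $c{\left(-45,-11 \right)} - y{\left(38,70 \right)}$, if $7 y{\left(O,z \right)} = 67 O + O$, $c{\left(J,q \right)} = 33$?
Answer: $- \frac{2353}{7} \approx -336.14$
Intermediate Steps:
$y{\left(O,z \right)} = \frac{68 O}{7}$ ($y{\left(O,z \right)} = \frac{67 O + O}{7} = \frac{68 O}{7}$)
$c{\left(-45,-11 \right)} - y{\left(38,70 \right)} = 33 - \frac{68}{7} \cdot 38 = 33 - \frac{2584}{7} = - \frac{2353}{7}$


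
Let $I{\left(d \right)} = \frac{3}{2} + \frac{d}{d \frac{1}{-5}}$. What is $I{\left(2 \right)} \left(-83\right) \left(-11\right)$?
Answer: $- \frac{6391}{2} \approx -3195.5$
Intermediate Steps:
$I{\left(d \right)} = - \frac{7}{2}$ ($I{\left(d \right)} = 3 \cdot \frac{1}{2} + \frac{d}{d \left(- \frac{1}{5}\right)} = \frac{3}{2} + \frac{d}{\left(- \frac{1}{5}\right) d} = \frac{3}{2} + d \left(- \frac{5}{d}\right) = \frac{3}{2} - 5 = - \frac{7}{2}$)
$I{\left(2 \right)} \left(-83\right) \left(-11\right) = \left(- \frac{7}{2}\right) \left(-83\right) \left(-11\right) = \frac{581}{2} \left(-11\right) = - \frac{6391}{2}$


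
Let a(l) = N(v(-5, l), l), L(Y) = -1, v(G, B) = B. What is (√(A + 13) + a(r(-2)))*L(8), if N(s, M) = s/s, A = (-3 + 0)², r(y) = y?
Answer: -1 - √22 ≈ -5.6904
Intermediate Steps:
A = 9 (A = (-3)² = 9)
N(s, M) = 1
a(l) = 1
(√(A + 13) + a(r(-2)))*L(8) = (√(9 + 13) + 1)*(-1) = (√22 + 1)*(-1) = (1 + √22)*(-1) = -1 - √22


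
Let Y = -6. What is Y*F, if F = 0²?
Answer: 0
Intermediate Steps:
F = 0
Y*F = -6*0 = 0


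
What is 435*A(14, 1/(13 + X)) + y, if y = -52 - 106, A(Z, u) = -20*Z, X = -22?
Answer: -121958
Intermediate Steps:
y = -158
435*A(14, 1/(13 + X)) + y = 435*(-20*14) - 158 = 435*(-280) - 158 = -121800 - 158 = -121958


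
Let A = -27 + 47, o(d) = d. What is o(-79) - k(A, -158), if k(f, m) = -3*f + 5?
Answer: -24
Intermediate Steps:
A = 20
k(f, m) = 5 - 3*f
o(-79) - k(A, -158) = -79 - (5 - 3*20) = -79 - (5 - 60) = -79 - 1*(-55) = -79 + 55 = -24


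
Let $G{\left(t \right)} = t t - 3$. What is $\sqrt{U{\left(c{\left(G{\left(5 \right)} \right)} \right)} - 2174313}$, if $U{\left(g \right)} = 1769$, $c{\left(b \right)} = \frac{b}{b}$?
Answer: $8 i \sqrt{33946} \approx 1474.0 i$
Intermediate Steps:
$G{\left(t \right)} = -3 + t^{2}$ ($G{\left(t \right)} = t^{2} - 3 = -3 + t^{2}$)
$c{\left(b \right)} = 1$
$\sqrt{U{\left(c{\left(G{\left(5 \right)} \right)} \right)} - 2174313} = \sqrt{1769 - 2174313} = \sqrt{-2172544} = 8 i \sqrt{33946}$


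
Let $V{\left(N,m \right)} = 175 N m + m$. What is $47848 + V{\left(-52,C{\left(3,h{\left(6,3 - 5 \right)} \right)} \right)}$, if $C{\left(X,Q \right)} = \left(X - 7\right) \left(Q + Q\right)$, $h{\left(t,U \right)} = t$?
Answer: $484600$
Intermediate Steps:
$C{\left(X,Q \right)} = 2 Q \left(-7 + X\right)$ ($C{\left(X,Q \right)} = \left(-7 + X\right) 2 Q = 2 Q \left(-7 + X\right)$)
$V{\left(N,m \right)} = m + 175 N m$ ($V{\left(N,m \right)} = 175 N m + m = m + 175 N m$)
$47848 + V{\left(-52,C{\left(3,h{\left(6,3 - 5 \right)} \right)} \right)} = 47848 + 2 \cdot 6 \left(-7 + 3\right) \left(1 + 175 \left(-52\right)\right) = 47848 + 2 \cdot 6 \left(-4\right) \left(1 - 9100\right) = 47848 - -436752 = 47848 + 436752 = 484600$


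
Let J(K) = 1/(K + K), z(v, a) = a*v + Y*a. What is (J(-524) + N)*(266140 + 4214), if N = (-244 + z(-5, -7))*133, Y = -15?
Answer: -1959517275849/524 ≈ -3.7395e+9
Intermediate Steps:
z(v, a) = -15*a + a*v (z(v, a) = a*v - 15*a = -15*a + a*v)
J(K) = 1/(2*K)
N = -13832 (N = (-244 - 7*(-15 - 5))*133 = (-244 - 7*(-20))*133 = (-244 + 140)*133 = -104*133 = -13832)
(J(-524) + N)*(266140 + 4214) = ((½)/(-524) - 13832)*(266140 + 4214) = ((½)*(-1/524) - 13832)*270354 = (-1/1048 - 13832)*270354 = -14495937/1048*270354 = -1959517275849/524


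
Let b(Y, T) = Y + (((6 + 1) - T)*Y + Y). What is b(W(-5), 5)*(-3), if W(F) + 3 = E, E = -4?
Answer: 84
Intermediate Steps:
W(F) = -7 (W(F) = -3 - 4 = -7)
b(Y, T) = 2*Y + Y*(7 - T) (b(Y, T) = Y + ((7 - T)*Y + Y) = Y + (Y*(7 - T) + Y) = Y + (Y + Y*(7 - T)) = 2*Y + Y*(7 - T))
b(W(-5), 5)*(-3) = -7*(9 - 1*5)*(-3) = -7*(9 - 5)*(-3) = -7*4*(-3) = -28*(-3) = 84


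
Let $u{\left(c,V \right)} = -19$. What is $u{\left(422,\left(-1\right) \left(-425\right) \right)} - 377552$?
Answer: $-377571$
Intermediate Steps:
$u{\left(422,\left(-1\right) \left(-425\right) \right)} - 377552 = -19 - 377552 = -377571$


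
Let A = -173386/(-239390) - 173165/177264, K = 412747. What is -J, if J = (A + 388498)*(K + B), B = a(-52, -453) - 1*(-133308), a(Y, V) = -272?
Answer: -4498886775216130375211/21217614480 ≈ -2.1204e+11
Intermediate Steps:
A = -5359436723/21217614480 (A = -173386*(-1/239390) - 173165*1/177264 = 86693/119695 - 173165/177264 = -5359436723/21217614480 ≈ -0.25259)
B = 133036 (B = -272 - 1*(-133308) = -272 + 133308 = 133036)
J = 4498886775216130375211/21217614480 (J = (-5359436723/21217614480 + 388498)*(412747 + 133036) = (8242995430814317/21217614480)*545783 = 4498886775216130375211/21217614480 ≈ 2.1204e+11)
-J = -1*4498886775216130375211/21217614480 = -4498886775216130375211/21217614480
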